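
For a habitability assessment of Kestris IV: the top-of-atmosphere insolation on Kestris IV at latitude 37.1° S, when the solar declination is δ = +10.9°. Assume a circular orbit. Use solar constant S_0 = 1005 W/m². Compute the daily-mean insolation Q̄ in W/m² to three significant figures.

Q̄ ≈ 196 W/m²

cos h₀ = −tan(-37.1°) tan(+10.900°) = 0.1456, h₀ = 1.4246 rad.
Bracket: h₀ sin ϕ sin δ + cos ϕ cos δ sin h₀ = 1.4246×-0.60321×0.18910 + 0.79758×0.98196×0.98934 = -0.162500 + 0.774843 = 0.612343.
Q̄ = (S_0/π) × [bracket] = (1005/π) × 0.612343 = 195.9 W/m².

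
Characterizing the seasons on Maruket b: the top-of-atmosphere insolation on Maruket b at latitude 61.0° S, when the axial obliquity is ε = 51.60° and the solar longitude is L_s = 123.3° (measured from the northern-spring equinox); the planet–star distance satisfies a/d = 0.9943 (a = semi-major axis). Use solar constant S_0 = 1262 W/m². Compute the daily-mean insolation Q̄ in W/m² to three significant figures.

Q̄ ≈ 0.00 W/m²

Solar declination: sin δ = sin ε · sin L_s = sin 51.60° × sin 123.3° = 0.65502, so δ = +40.921°.
cos h₀ = −tan(-61.0°) tan(+40.921°) = 1.5639 ≥ 1 ⇒ polar night, h₀ = 0 and Q̄ = 0.
Inverse-square distance factor (a/d)² = 0.9943² = 0.988632.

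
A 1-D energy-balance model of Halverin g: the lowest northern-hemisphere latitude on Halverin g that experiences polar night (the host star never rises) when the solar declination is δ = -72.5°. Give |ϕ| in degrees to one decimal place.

Polar night requires cos h₀ = −tan ϕ tan δ ≥ 1, i.e. tan ϕ tan δ ≤ −1.
The boundary is |tan ϕ| · |tan δ| = 1, so |ϕ| = 90° − |δ| = 90° − 72.5° = 17.5° in the northern hemisphere.

|ϕ| = 17.5°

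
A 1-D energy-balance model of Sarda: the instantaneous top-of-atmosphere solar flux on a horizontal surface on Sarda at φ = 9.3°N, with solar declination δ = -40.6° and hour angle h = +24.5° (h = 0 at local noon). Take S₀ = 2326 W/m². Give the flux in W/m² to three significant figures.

cos θ_z = sin φ sin δ + cos φ cos δ cos h = -0.105168 + 0.681826 = 0.576658.
Flux = S₀ · cos θ_z = 2326 × 0.576658 = 1341 W/m².

1.34e+03 W/m²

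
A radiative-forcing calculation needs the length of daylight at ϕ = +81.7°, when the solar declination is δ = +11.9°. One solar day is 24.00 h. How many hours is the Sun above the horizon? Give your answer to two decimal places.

24.00 h

Sunrise equation: cos h₀ = −tan ϕ · tan δ = -1.4445 ≤ −1, so the Sun never sets (polar day) and h₀ = π.
Daylight = 2h₀/(2π) × 24.00 h = (3.1416/π) × 24.00 = 24.00 h.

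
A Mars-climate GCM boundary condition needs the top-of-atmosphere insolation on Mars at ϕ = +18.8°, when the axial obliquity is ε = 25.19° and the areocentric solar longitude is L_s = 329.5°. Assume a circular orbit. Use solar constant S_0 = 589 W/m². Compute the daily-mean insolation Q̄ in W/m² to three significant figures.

sin δ = sin 25.19° × sin 329.5° = -0.21602, so δ = -12.475°.
cos h₀ = −tan(+18.8°) tan(-12.475°) = 0.0753, h₀ = 1.4954 rad.
Bracket: h₀ sin ϕ sin δ + cos ϕ cos δ sin h₀ = 1.4954×0.32227×-0.21602 + 0.94665×0.97639×0.99716 = -0.104105 + 0.921675 = 0.817570.
Q̄ = (S_0/π) × [bracket] = (589/π) × 0.817570 = 153.3 W/m².

Q̄ ≈ 153 W/m²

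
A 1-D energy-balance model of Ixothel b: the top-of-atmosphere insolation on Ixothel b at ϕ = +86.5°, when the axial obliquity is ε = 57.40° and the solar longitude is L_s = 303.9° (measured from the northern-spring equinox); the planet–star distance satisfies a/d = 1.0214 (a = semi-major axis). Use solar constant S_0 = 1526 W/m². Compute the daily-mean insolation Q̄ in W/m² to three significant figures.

Solar declination: sin δ = sin ε · sin L_s = sin 57.40° × sin 303.9° = -0.69925, so δ = -44.367°.
cos h₀ = −tan(+86.5°) tan(-44.367°) = 15.9923 ≥ 1 ⇒ polar night, h₀ = 0 and Q̄ = 0.
Inverse-square distance factor (a/d)² = 1.0214² = 1.043258.

Q̄ ≈ 0.00 W/m²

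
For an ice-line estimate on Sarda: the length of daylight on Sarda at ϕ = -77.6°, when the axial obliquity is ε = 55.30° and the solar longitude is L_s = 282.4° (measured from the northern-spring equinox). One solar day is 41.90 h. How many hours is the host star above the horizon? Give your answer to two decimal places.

Solar declination: sin δ = sin ε · sin L_s = sin 55.30° × sin 282.4° = -0.80297, so δ = -53.414°.
Sunrise equation: cos h₀ = −tan ϕ · tan δ = -6.1274 ≤ −1, so the host star never sets (polar day) and h₀ = π.
Daylight = 2h₀/(2π) × 41.90 h = (3.1416/π) × 41.90 = 41.90 h.

41.90 h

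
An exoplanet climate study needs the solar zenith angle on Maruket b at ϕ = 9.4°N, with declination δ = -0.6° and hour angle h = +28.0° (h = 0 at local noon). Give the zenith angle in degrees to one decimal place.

cos θ_z = sin ϕ sin δ + cos ϕ cos δ cos h = -0.001710 + 0.871044 = 0.869334.
θ_z = arccos(0.869334) = 29.6°.

θ_z = 29.6°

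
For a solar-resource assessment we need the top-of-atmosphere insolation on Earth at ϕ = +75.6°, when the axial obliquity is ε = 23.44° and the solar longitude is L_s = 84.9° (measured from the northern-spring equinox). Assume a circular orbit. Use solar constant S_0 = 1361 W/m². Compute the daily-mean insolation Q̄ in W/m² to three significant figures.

Q̄ ≈ 522 W/m²

Solar declination: sin δ = sin ε · sin L_s = sin 23.44° × sin 84.9° = 0.39621, so δ = +23.342°.
cos h₀ = −tan(+75.6°) tan(+23.342°) = -1.6807 ≤ −1 ⇒ polar day, h₀ = π.
Bracket: h₀ sin ϕ sin δ + cos ϕ cos δ sin h₀ = 3.1416×0.96858×0.39621 + 0.24869×0.91816×0.00000 = 1.205624 + 0.000000 = 1.205624.
Q̄ = (S_0/π) × [bracket] = (1361/π) × 1.205624 = 522.3 W/m².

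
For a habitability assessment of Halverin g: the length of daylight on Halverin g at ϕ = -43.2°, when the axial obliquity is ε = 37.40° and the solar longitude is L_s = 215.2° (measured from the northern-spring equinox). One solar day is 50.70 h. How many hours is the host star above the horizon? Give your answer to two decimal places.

31.14 h

Solar declination: sin δ = sin ε · sin L_s = sin 37.40° × sin 215.2° = -0.35011, so δ = -20.494°.
cos h₀ = −tan ϕ · tan δ = −tan(-43.2°) × tan(-20.494°) = -0.3510, so h₀ = 1.9294 rad = 110.55°.
Daylight = 2h₀/(2π) × 50.70 h = (1.9294/π) × 50.70 = 31.14 h.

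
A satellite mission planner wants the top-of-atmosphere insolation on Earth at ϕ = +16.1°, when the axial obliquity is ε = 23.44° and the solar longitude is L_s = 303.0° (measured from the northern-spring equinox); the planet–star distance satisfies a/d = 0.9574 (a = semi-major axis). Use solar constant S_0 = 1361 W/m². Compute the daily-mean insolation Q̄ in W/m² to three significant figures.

Q̄ ≈ 304 W/m²

Solar declination: sin δ = sin ε · sin L_s = sin 23.44° × sin 303.0° = -0.33361, so δ = -19.488°.
cos h₀ = −tan(+16.1°) tan(-19.488°) = 0.1021, h₀ = 1.4685 rad.
Bracket: h₀ sin ϕ sin δ + cos ϕ cos δ sin h₀ = 1.4685×0.27731×-0.33361 + 0.96078×0.94271×0.99477 = -0.135856 + 0.901000 = 0.765144.
Inverse-square distance factor (a/d)² = 0.9574² = 0.916615.
Q̄ = (S_0/π) × 0.916615 × [bracket] = (1361/π) × 0.916615 × 0.765144 = 303.8 W/m².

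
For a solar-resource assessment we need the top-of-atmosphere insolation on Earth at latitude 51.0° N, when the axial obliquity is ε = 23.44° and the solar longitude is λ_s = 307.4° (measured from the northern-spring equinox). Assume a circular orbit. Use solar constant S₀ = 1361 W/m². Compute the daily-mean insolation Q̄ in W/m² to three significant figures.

Q̄ ≈ 114 W/m²

Solar declination: sin δ = sin ε · sin λ_s = sin 23.44° × sin 307.4° = -0.31601, so δ = -18.422°.
cos H₀ = −tan(+51.0°) tan(-18.422°) = 0.4113, H₀ = 1.1469 rad.
Bracket: H₀ sin φ sin δ + cos φ cos δ sin H₀ = 1.1469×0.77715×-0.31601 + 0.62932×0.94876×0.91149 = -0.281664 + 0.544227 = 0.262563.
Q̄ = (S₀/π) × [bracket] = (1361/π) × 0.262563 = 113.7 W/m².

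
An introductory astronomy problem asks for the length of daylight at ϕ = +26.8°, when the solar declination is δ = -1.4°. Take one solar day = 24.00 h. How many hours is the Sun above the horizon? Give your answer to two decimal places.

11.91 h

cos h₀ = −tan ϕ · tan δ = −tan(+26.8°) × tan(-1.400°) = 0.0123, so h₀ = 1.5585 rad = 89.29°.
Daylight = 2h₀/(2π) × 24.00 h = (1.5585/π) × 24.00 = 11.91 h.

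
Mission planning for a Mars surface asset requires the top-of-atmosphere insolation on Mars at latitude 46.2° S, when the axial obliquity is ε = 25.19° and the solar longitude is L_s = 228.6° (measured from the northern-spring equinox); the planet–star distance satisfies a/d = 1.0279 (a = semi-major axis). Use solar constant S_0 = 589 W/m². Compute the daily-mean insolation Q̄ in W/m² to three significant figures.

Solar declination: sin δ = sin ε · sin L_s = sin 25.19° × sin 228.6° = -0.31926, so δ = -18.618°.
cos h₀ = −tan(-46.2°) tan(-18.618°) = -0.3513, h₀ = 1.9298 rad.
Bracket: h₀ sin ϕ sin δ + cos ϕ cos δ sin h₀ = 1.9298×-0.72176×-0.31926 + 0.69214×0.94767×0.93626 = 0.444682 + 0.614112 = 1.058794.
Inverse-square distance factor (a/d)² = 1.0279² = 1.056578.
Q̄ = (S_0/π) × 1.056578 × [bracket] = (589/π) × 1.056578 × 1.058794 = 209.7 W/m².

Q̄ ≈ 210 W/m²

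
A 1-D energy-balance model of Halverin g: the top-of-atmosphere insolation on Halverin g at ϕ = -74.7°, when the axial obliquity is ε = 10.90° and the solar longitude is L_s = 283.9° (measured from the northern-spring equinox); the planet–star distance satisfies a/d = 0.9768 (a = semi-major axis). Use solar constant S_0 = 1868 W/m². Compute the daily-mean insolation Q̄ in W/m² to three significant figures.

Q̄ ≈ 341 W/m²

Solar declination: sin δ = sin ε · sin L_s = sin 10.90° × sin 283.9° = -0.18356, so δ = -10.577°.
cos h₀ = −tan(-74.7°) tan(-10.577°) = -0.6826, h₀ = 2.3221 rad.
Bracket: h₀ sin ϕ sin δ + cos ϕ cos δ sin h₀ = 2.3221×-0.96456×-0.18356 + 0.26387×0.98301×0.73082 = 0.411139 + 0.189565 = 0.600704.
Inverse-square distance factor (a/d)² = 0.9768² = 0.954138.
Q̄ = (S_0/π) × 0.954138 × [bracket] = (1868/π) × 0.954138 × 0.600704 = 340.8 W/m².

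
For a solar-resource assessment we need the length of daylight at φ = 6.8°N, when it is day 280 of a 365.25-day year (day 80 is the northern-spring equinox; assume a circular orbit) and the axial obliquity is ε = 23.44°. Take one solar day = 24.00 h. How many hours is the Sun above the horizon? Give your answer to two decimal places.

11.89 h

Solar longitude: λ_s = 360° × (280 − 80)/365.25 = 197.125°.
sin δ = sin 23.44° × sin 197.125° = -0.11713, so δ = -6.727°.
cos H₀ = −tan φ · tan δ = −tan(+6.8°) × tan(-6.727°) = 0.0141, so H₀ = 1.5567 rad = 89.19°.
Daylight = 2H₀/(2π) × 24.00 h = (1.5567/π) × 24.00 = 11.89 h.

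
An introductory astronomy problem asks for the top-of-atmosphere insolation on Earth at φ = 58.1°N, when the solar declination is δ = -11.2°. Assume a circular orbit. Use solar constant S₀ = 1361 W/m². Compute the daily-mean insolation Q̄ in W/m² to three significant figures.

cos H₀ = −tan(+58.1°) tan(-11.200°) = 0.3181, H₀ = 1.2471 rad.
Bracket: H₀ sin φ sin δ + cos φ cos δ sin H₀ = 1.2471×0.84897×-0.19423 + 0.52844×0.98096×0.94805 = -0.205641 + 0.491449 = 0.285808.
Q̄ = (S₀/π) × [bracket] = (1361/π) × 0.285808 = 123.8 W/m².

Q̄ ≈ 124 W/m²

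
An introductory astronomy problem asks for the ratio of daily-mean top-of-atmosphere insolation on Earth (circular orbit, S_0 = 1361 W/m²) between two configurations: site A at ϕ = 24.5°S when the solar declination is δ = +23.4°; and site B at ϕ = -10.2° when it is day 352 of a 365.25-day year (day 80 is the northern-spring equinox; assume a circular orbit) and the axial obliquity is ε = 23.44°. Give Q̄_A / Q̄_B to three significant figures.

— Configuration A (ϕ=-24.5°):
cos h₀ = −tan(-24.5°) tan(+23.400°) = 0.1972, h₀ = 1.3723 rad.
Bracket: h₀ sin ϕ sin δ + cos ϕ cos δ sin h₀ = 1.3723×-0.41469×0.39715 + 0.90996×0.91775×0.98036 = -0.226010 + 0.818714 = 0.592704.
Q̄ = (S_0/π) × [bracket] = (1361/π) × 0.592704 = 256.77 W/m².
— Configuration B (ϕ=-10.2°):
Solar longitude: L_s = 360° × (352 − 80)/365.25 = 268.090°.
sin δ = sin 23.44° × sin 268.090° = -0.39757, so δ = -23.426°.
cos h₀ = −tan(-10.2°) tan(-23.426°) = -0.0780, h₀ = 1.6488 rad.
Bracket: h₀ sin ϕ sin δ + cos ϕ cos δ sin h₀ = 1.6488×-0.17708×-0.39757 + 0.98420×0.91757×0.99696 = 0.116078 + 0.900327 = 1.016405.
Q̄ = (S_0/π) × [bracket] = (1361/π) × 1.016405 = 440.33 W/m².
Ratio Q̄_A / Q̄_B = 256.77 / 440.33 = 0.5831.

Q̄_A / Q̄_B ≈ 0.583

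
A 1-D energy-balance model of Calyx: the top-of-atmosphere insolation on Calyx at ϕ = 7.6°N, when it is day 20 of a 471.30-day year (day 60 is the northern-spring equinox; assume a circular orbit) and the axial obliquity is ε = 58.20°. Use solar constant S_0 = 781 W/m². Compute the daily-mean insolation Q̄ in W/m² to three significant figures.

Q̄ ≈ 200 W/m²

Solar longitude: L_s = 360° × (20 − 60)/471.30 = -30.554°, i.e. -30.554° + 360° = 329.446°.
sin δ = sin 58.20° × sin 329.446° = -0.43204, so δ = -25.597°.
cos h₀ = −tan(+7.6°) tan(-25.597°) = 0.0639, h₀ = 1.5068 rad.
Bracket: h₀ sin ϕ sin δ + cos ϕ cos δ sin h₀ = 1.5068×0.13226×-0.43204 + 0.99122×0.90185×0.99796 = -0.086101 + 0.892108 = 0.806007.
Q̄ = (S_0/π) × [bracket] = (781/π) × 0.806007 = 200.4 W/m².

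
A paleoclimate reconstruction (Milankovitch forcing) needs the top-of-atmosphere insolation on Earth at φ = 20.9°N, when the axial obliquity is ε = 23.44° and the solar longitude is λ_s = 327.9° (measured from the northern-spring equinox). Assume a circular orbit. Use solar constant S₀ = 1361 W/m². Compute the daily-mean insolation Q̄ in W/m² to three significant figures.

Q̄ ≈ 346 W/m²

Solar declination: sin δ = sin ε · sin λ_s = sin 23.44° × sin 327.9° = -0.21138, so δ = -12.203°.
cos H₀ = −tan(+20.9°) tan(-12.203°) = 0.0826, H₀ = 1.4881 rad.
Bracket: H₀ sin φ sin δ + cos φ cos δ sin H₀ = 1.4881×0.35674×-0.21138 + 0.93420×0.97740×0.99658 = -0.112214 + 0.909964 = 0.797750.
Q̄ = (S₀/π) × [bracket] = (1361/π) × 0.797750 = 345.6 W/m².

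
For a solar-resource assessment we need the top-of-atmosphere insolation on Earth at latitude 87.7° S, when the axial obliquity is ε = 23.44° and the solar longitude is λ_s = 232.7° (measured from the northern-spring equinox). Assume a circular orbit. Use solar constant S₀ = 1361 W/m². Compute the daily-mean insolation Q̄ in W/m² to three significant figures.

Q̄ ≈ 430 W/m²

Solar declination: sin δ = sin ε · sin λ_s = sin 23.44° × sin 232.7° = -0.31643, so δ = -18.447°.
cos H₀ = −tan(-87.7°) tan(-18.447°) = -8.3052 ≤ −1 ⇒ polar day, H₀ = π.
Bracket: H₀ sin φ sin δ + cos φ cos δ sin H₀ = 3.1416×-0.99919×-0.31643 + 0.04013×0.94862×0.00000 = 0.993291 + 0.000000 = 0.993291.
Q̄ = (S₀/π) × [bracket] = (1361/π) × 0.993291 = 430.3 W/m².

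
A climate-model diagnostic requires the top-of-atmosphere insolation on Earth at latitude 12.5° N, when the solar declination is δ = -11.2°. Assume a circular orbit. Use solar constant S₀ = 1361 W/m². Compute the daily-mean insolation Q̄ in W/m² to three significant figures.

Q̄ ≈ 387 W/m²

cos H₀ = −tan(+12.5°) tan(-11.200°) = 0.0439, H₀ = 1.5269 rad.
Bracket: H₀ sin φ sin δ + cos φ cos δ sin H₀ = 1.5269×0.21644×-0.19423 + 0.97630×0.98096×0.99904 = -0.064190 + 0.956792 = 0.892602.
Q̄ = (S₀/π) × [bracket] = (1361/π) × 0.892602 = 386.7 W/m².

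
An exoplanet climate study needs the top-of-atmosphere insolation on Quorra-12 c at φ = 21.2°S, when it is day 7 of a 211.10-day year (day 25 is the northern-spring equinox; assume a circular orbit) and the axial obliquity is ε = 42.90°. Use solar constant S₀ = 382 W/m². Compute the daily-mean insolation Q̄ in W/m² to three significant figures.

Q̄ ≈ 131 W/m²

Solar longitude: λ_s = 360° × (7 − 25)/211.10 = -30.696°, i.e. -30.696° + 360° = 329.304°.
sin δ = sin 42.90° × sin 329.304° = -0.34750, so δ = -20.334°.
cos H₀ = −tan(-21.2°) tan(-20.334°) = -0.1437, H₀ = 1.7150 rad.
Bracket: H₀ sin φ sin δ + cos φ cos δ sin H₀ = 1.7150×-0.36162×-0.34750 + 0.93232×0.93768×0.98961 = 0.215512 + 0.865135 = 1.080647.
Q̄ = (S₀/π) × [bracket] = (382/π) × 1.080647 = 131.4 W/m².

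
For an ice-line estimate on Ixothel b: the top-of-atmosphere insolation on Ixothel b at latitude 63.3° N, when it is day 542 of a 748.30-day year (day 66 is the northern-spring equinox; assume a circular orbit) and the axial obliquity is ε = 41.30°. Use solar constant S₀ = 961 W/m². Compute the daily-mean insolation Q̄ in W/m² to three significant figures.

Solar longitude: λ_s = 360° × (542 − 66)/748.30 = 228.999°.
sin δ = sin 41.30° × sin 228.999° = -0.49810, so δ = -29.875°.
cos H₀ = −tan(+63.3°) tan(-29.875°) = 1.1421 ≥ 1 ⇒ polar night, H₀ = 0 and Q̄ = 0.

Q̄ ≈ 0.00 W/m²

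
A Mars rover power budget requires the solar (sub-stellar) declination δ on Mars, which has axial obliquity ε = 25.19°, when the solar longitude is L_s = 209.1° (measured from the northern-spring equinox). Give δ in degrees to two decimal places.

δ = -11.95°

sin δ = sin ε · sin L_s = sin 25.19° × sin 209.1° = -0.206995.
δ = arcsin(-0.206995) = -11.95°.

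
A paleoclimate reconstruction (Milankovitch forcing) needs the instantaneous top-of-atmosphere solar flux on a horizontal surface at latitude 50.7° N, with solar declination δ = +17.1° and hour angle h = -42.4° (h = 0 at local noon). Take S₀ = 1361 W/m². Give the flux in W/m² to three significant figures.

918 W/m²

cos θ_z = sin φ sin δ + cos φ cos δ cos h = 0.227540 + 0.447047 = 0.674587.
Flux = S₀ · cos θ_z = 1361 × 0.674587 = 918.1 W/m².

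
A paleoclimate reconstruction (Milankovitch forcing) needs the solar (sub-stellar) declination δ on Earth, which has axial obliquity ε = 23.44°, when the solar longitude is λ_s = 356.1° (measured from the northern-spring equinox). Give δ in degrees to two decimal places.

sin δ = sin ε · sin λ_s = sin 23.44° × sin 356.1° = -0.027056.
δ = arcsin(-0.027056) = -1.55°.

δ = -1.55°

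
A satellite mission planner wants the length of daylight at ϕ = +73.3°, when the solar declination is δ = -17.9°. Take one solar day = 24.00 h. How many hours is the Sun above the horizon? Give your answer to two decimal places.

0.00 h

cos h₀ = −tan ϕ · tan δ = 1.0766 ≥ 1, so the Sun never rises (polar night) and h₀ = 0.
Daylight = 2h₀/(2π) × 24.00 h = (0.0000/π) × 24.00 = 0.00 h.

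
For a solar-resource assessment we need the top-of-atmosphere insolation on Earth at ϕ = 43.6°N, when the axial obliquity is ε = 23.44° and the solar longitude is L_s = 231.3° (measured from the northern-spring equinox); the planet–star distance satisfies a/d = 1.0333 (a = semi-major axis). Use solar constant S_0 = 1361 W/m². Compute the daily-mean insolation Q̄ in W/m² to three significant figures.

Q̄ ≈ 178 W/m²

Solar declination: sin δ = sin ε · sin L_s = sin 23.44° × sin 231.3° = -0.31045, so δ = -18.086°.
cos h₀ = −tan(+43.6°) tan(-18.086°) = 0.3110, h₀ = 1.2546 rad.
Bracket: h₀ sin ϕ sin δ + cos ϕ cos δ sin h₀ = 1.2546×0.68962×-0.31045 + 0.72417×0.95059×0.95041 = -0.268600 + 0.654252 = 0.385652.
Inverse-square distance factor (a/d)² = 1.0333² = 1.067709.
Q̄ = (S_0/π) × 1.067709 × [bracket] = (1361/π) × 1.067709 × 0.385652 = 178.4 W/m².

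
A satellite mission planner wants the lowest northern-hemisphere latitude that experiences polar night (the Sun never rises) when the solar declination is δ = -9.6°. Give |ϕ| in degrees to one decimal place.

Polar night requires cos h₀ = −tan ϕ tan δ ≥ 1, i.e. tan ϕ tan δ ≤ −1.
The boundary is |tan ϕ| · |tan δ| = 1, so |ϕ| = 90° − |δ| = 90° − 9.6° = 80.4° in the northern hemisphere.

|ϕ| = 80.4°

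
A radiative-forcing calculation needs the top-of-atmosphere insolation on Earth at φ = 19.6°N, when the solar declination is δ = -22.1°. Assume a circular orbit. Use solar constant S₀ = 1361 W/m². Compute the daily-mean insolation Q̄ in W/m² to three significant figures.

cos H₀ = −tan(+19.6°) tan(-22.100°) = 0.1446, H₀ = 1.4257 rad.
Bracket: H₀ sin φ sin δ + cos φ cos δ sin H₀ = 1.4257×0.33545×-0.37622 + 0.94206×0.92653×0.98949 = -0.179928 + 0.863673 = 0.683745.
Q̄ = (S₀/π) × [bracket] = (1361/π) × 0.683745 = 296.2 W/m².

Q̄ ≈ 296 W/m²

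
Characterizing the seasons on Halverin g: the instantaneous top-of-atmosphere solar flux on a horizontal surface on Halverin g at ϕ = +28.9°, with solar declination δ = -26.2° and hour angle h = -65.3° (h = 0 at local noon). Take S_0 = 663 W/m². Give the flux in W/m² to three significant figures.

76.2 W/m²

cos θ_z = sin ϕ sin δ + cos ϕ cos δ cos h = -0.213372 + 0.328242 = 0.114870.
Flux = S_0 · cos θ_z = 663 × 0.114870 = 76.16 W/m².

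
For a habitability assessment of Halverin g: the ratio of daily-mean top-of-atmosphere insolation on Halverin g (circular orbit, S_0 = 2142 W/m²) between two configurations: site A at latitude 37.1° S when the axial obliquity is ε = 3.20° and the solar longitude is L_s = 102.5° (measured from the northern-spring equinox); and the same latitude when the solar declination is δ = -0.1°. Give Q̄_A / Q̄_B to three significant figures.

— Configuration A (ϕ=-37.1°):
Solar declination: sin δ = sin ε · sin L_s = sin 3.20° × sin 102.5° = 0.05450, so δ = +3.124°.
cos h₀ = −tan(-37.1°) tan(+3.124°) = 0.0413, h₀ = 1.5295 rad.
Bracket: h₀ sin ϕ sin δ + cos ϕ cos δ sin h₀ = 1.5295×-0.60321×0.05450 + 0.79758×0.99851×0.99915 = -0.050282 + 0.795715 = 0.745433.
Q̄ = (S_0/π) × [bracket] = (2142/π) × 0.745433 = 508.25 W/m².
— Configuration B (ϕ=-37.1°):
cos h₀ = −tan(-37.1°) tan(-0.100°) = -0.0013, h₀ = 1.5721 rad.
Bracket: h₀ sin ϕ sin δ + cos ϕ cos δ sin h₀ = 1.5721×-0.60321×-0.00175 + 0.79758×1.00000×1.00000 = 0.001660 + 0.797580 = 0.799240.
Q̄ = (S_0/π) × [bracket] = (2142/π) × 0.799240 = 544.94 W/m².
Ratio Q̄_A / Q̄_B = 508.25 / 544.94 = 0.9327.

Q̄_A / Q̄_B ≈ 0.933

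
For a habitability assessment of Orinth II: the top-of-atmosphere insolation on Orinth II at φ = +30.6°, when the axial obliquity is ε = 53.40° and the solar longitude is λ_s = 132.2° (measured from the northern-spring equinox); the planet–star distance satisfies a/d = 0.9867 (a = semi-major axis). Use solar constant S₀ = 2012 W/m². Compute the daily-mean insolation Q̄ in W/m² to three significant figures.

Q̄ ≈ 770 W/m²

Solar declination: sin δ = sin ε · sin λ_s = sin 53.40° × sin 132.2° = 0.59473, so δ = +36.493°.
cos H₀ = −tan(+30.6°) tan(+36.493°) = -0.4375, H₀ = 2.0236 rad.
Bracket: H₀ sin φ sin δ + cos φ cos δ sin H₀ = 2.0236×0.50904×0.59473 + 0.86074×0.80392×0.89921 = 0.612627 + 0.622223 = 1.234850.
Inverse-square distance factor (a/d)² = 0.9867² = 0.973577.
Q̄ = (S₀/π) × 0.973577 × [bracket] = (2012/π) × 0.973577 × 1.234850 = 770.0 W/m².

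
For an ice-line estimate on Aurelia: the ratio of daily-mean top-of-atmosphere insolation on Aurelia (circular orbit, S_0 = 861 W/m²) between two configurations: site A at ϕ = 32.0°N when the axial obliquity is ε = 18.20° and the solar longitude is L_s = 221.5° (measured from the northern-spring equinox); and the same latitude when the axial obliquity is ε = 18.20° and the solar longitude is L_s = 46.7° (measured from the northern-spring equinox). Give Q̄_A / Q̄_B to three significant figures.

Q̄_A / Q̄_B ≈ 0.649

— Configuration A (ϕ=+32.0°):
Solar declination: sin δ = sin ε · sin L_s = sin 18.20° × sin 221.5° = -0.20696, so δ = -11.944°.
cos h₀ = −tan(+32.0°) tan(-11.944°) = 0.1322, h₀ = 1.4382 rad.
Bracket: h₀ sin ϕ sin δ + cos ϕ cos δ sin h₀ = 1.4382×0.52992×-0.20696 + 0.84805×0.97835×0.99123 = -0.157731 + 0.822413 = 0.664682.
Q̄ = (S_0/π) × [bracket] = (861/π) × 0.664682 = 182.17 W/m².
— Configuration B (ϕ=+32.0°):
Solar declination: sin δ = sin ε · sin L_s = sin 18.20° × sin 46.7° = 0.22731, so δ = +13.139°.
cos h₀ = −tan(+32.0°) tan(+13.139°) = -0.1459, h₀ = 1.7172 rad.
Bracket: h₀ sin ϕ sin δ + cos ϕ cos δ sin h₀ = 1.7172×0.52992×0.22731 + 0.84805×0.97382×0.98931 = 0.206847 + 0.817020 = 1.023867.
Q̄ = (S_0/π) × [bracket] = (861/π) × 1.023867 = 280.61 W/m².
Ratio Q̄_A / Q̄_B = 182.17 / 280.61 = 0.6492.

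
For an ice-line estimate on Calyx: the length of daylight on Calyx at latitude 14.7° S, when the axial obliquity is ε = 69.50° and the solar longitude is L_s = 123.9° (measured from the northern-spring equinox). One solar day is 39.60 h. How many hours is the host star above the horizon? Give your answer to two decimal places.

Solar declination: sin δ = sin ε · sin L_s = sin 69.50° × sin 123.9° = 0.77745, so δ = +51.028°.
cos h₀ = −tan ϕ · tan δ = −tan(-14.7°) × tan(+51.028°) = 0.3243, so h₀ = 1.2405 rad = 71.08°.
Daylight = 2h₀/(2π) × 39.60 h = (1.2405/π) × 39.60 = 15.64 h.

15.64 h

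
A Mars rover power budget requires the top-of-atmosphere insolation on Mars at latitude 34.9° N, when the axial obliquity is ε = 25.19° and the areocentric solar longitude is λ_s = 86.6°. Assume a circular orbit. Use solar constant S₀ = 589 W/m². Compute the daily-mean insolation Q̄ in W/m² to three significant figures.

sin δ = sin 25.19° × sin 86.6° = 0.42487, so δ = +25.143°.
cos H₀ = −tan(+34.9°) tan(+25.143°) = -0.3274, H₀ = 1.9044 rad.
Bracket: H₀ sin φ sin δ + cos φ cos δ sin H₀ = 1.9044×0.57215×0.42487 + 0.82015×0.90525×0.94488 = 0.462939 + 0.701517 = 1.164456.
Q̄ = (S₀/π) × [bracket] = (589/π) × 1.164456 = 218.3 W/m².

Q̄ ≈ 218 W/m²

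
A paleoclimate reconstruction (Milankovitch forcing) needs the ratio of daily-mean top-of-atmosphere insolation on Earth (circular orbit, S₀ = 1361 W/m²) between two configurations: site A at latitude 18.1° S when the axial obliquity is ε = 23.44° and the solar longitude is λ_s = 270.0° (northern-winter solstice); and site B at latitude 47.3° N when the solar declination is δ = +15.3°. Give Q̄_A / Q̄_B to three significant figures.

Q̄_A / Q̄_B ≈ 1.09

— Configuration A (φ=-18.1°):
Solar declination: sin δ = sin ε · sin λ_s = sin 23.44° × sin 270.0° = -0.39779, so δ = -23.440°.
cos H₀ = −tan(-18.1°) tan(-23.440°) = -0.1417, H₀ = 1.7130 rad.
Bracket: H₀ sin φ sin δ + cos φ cos δ sin H₀ = 1.7130×-0.31068×-0.39779 + 0.95052×0.91748×0.98991 = 0.211702 + 0.863284 = 1.074986.
Q̄ = (S₀/π) × [bracket] = (1361/π) × 1.074986 = 465.71 W/m².
— Configuration B (φ=+47.3°):
cos H₀ = −tan(+47.3°) tan(+15.300°) = -0.2965, H₀ = 1.8718 rad.
Bracket: H₀ sin φ sin δ + cos φ cos δ sin H₀ = 1.8718×0.73491×0.26387 + 0.67816×0.96456×0.95504 = 0.362981 + 0.624717 = 0.987698.
Q̄ = (S₀/π) × [bracket] = (1361/π) × 0.987698 = 427.89 W/m².
Ratio Q̄_A / Q̄_B = 465.71 / 427.89 = 1.088.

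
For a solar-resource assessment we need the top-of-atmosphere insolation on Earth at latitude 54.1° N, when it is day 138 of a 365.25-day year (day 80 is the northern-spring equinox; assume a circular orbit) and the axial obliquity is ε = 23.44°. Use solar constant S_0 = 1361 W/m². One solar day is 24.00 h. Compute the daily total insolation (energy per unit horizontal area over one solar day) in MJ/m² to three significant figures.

Solar longitude: L_s = 360° × (138 − 80)/365.25 = 57.166°.
sin δ = sin 23.44° × sin 57.166° = 0.33424, so δ = +19.526°.
cos h₀ = −tan(+54.1°) tan(+19.526°) = -0.4899, h₀ = 2.0828 rad.
Bracket: h₀ sin ϕ sin δ + cos ϕ cos δ sin h₀ = 2.0828×0.81004×0.33424 + 0.58637×0.94249×0.87177 = 0.563913 + 0.481782 = 1.045695.
Q̄ = (S_0/π) × [bracket] = (1361/π) × 1.045695 = 453.02 W/m².
Daily total = Q̄ × 24.00 h × 3600 s/h = 453.02 × 24.00 × 3600 / 10⁶ = 39.14 MJ/m².

39.1 MJ/m²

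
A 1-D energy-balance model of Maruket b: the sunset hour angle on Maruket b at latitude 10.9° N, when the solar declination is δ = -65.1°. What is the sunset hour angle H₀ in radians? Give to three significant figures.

cos H₀ = −tan φ · tan δ = −tan(+10.9°) × tan(-65.100°) = 0.4149, so H₀ = 1.1430 rad = 65.49°.

H₀ = 1.14 rad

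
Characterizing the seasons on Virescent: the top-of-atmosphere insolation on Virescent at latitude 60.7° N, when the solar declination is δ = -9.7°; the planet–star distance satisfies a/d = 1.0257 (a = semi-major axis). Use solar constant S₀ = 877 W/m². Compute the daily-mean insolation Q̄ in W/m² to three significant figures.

cos H₀ = −tan(+60.7°) tan(-9.700°) = 0.3046, H₀ = 1.2613 rad.
Bracket: H₀ sin φ sin δ + cos φ cos δ sin H₀ = 1.2613×0.87207×-0.16849 + 0.48938×0.98570×0.95248 = -0.185329 + 0.459459 = 0.274130.
Inverse-square distance factor (a/d)² = 1.0257² = 1.052060.
Q̄ = (S₀/π) × 1.052060 × [bracket] = (877/π) × 1.052060 × 0.274130 = 80.51 W/m².

Q̄ ≈ 80.5 W/m²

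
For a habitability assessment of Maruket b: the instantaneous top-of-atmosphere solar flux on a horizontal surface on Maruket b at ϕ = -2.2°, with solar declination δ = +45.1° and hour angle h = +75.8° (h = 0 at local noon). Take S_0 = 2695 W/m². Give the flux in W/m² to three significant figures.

393 W/m²

cos θ_z = sin ϕ sin δ + cos ϕ cos δ cos h = -0.027192 + 0.173028 = 0.145836.
Flux = S_0 · cos θ_z = 2695 × 0.145836 = 393.0 W/m².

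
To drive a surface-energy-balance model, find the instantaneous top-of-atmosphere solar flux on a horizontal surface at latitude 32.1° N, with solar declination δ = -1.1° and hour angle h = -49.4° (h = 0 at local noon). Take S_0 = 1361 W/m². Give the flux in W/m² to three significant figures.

736 W/m²

cos θ_z = sin ϕ sin δ + cos ϕ cos δ cos h = -0.010201 + 0.551184 = 0.540983.
Flux = S_0 · cos θ_z = 1361 × 0.540983 = 736.3 W/m².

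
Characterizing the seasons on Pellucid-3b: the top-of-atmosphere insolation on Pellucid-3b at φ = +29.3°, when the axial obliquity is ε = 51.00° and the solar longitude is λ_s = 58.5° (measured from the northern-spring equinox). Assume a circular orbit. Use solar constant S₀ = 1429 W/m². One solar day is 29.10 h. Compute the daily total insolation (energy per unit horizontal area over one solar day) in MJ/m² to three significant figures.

59.3 MJ/m²

Solar declination: sin δ = sin ε · sin λ_s = sin 51.00° × sin 58.5° = 0.66263, so δ = +41.500°.
cos H₀ = −tan(+29.3°) tan(+41.500°) = -0.4965, H₀ = 2.0903 rad.
Bracket: H₀ sin φ sin δ + cos φ cos δ sin H₀ = 2.0903×0.48938×0.66263 + 0.87207×0.74895×0.86804 = 0.677838 + 0.566949 = 1.244787.
Q̄ = (S₀/π) × [bracket] = (1429/π) × 1.244787 = 566.21 W/m².
Daily total = Q̄ × 29.10 h × 3600 s/h = 566.21 × 29.10 × 3600 / 10⁶ = 59.32 MJ/m².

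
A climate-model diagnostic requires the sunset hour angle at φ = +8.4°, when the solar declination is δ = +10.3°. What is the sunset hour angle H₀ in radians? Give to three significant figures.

H₀ = 1.60 rad

cos H₀ = −tan φ · tan δ = −tan(+8.4°) × tan(+10.300°) = -0.0268, so H₀ = 1.5976 rad = 91.54°.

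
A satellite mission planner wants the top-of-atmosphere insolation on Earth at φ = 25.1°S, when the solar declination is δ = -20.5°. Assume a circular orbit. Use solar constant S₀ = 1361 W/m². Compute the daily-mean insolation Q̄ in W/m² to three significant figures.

cos H₀ = −tan(-25.1°) tan(-20.500°) = -0.1751, H₀ = 1.7468 rad.
Bracket: H₀ sin φ sin δ + cos φ cos δ sin H₀ = 1.7468×-0.42420×-0.35021 + 0.90557×0.93667×0.98454 = 0.259503 + 0.835107 = 1.094610.
Q̄ = (S₀/π) × [bracket] = (1361/π) × 1.094610 = 474.2 W/m².

Q̄ ≈ 474 W/m²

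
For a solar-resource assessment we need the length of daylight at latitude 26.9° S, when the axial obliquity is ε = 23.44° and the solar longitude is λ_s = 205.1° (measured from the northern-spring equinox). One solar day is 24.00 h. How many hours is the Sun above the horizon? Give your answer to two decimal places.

12.66 h

Solar declination: sin δ = sin ε · sin λ_s = sin 23.44° × sin 205.1° = -0.16874, so δ = -9.715°.
cos H₀ = −tan φ · tan δ = −tan(-26.9°) × tan(-9.715°) = -0.0869, so H₀ = 1.6578 rad = 94.98°.
Daylight = 2H₀/(2π) × 24.00 h = (1.6578/π) × 24.00 = 12.66 h.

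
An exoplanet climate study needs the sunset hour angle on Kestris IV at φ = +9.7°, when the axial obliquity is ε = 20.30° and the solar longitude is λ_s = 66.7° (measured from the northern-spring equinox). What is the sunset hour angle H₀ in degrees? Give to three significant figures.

Solar declination: sin δ = sin ε · sin λ_s = sin 20.30° × sin 66.7° = 0.31864, so δ = +18.581°.
cos H₀ = −tan φ · tan δ = −tan(+9.7°) × tan(+18.581°) = -0.0575, so H₀ = 1.6283 rad = 93.29°.

H₀ = 93.3°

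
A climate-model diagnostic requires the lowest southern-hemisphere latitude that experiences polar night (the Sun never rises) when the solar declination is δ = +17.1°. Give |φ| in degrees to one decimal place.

Polar night requires cos H₀ = −tan φ tan δ ≥ 1, i.e. tan φ tan δ ≤ −1.
The boundary is |tan φ| · |tan δ| = 1, so |φ| = 90° − |δ| = 90° − 17.1° = 72.9° in the southern hemisphere.

|φ| = 72.9°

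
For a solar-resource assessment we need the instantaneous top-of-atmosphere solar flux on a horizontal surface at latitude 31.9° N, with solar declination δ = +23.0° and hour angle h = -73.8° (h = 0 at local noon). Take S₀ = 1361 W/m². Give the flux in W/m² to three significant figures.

cos θ_z = sin φ sin δ + cos φ cos δ cos h = 0.206477 + 0.218027 = 0.424504.
Flux = S₀ · cos θ_z = 1361 × 0.424504 = 577.7 W/m².

578 W/m²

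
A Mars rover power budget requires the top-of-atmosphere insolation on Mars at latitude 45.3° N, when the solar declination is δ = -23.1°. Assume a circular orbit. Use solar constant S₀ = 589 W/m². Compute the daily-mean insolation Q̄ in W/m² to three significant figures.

Q̄ ≈ 50.6 W/m²

cos H₀ = −tan(+45.3°) tan(-23.100°) = 0.4310, H₀ = 1.1252 rad.
Bracket: H₀ sin φ sin δ + cos φ cos δ sin H₀ = 1.1252×0.71080×-0.39234 + 0.70339×0.91982×0.90234 = -0.313790 + 0.583807 = 0.270017.
Q̄ = (S₀/π) × [bracket] = (589/π) × 0.270017 = 50.62 W/m².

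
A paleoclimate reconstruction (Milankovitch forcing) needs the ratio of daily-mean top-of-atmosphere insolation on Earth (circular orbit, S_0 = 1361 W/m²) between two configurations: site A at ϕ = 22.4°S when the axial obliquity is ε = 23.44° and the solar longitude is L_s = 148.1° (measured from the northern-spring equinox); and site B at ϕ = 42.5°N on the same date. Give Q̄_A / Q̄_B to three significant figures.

— Configuration A (ϕ=-22.4°):
Solar declination: sin δ = sin ε · sin L_s = sin 23.44° × sin 148.1° = 0.21021, so δ = +12.134°.
cos h₀ = −tan(-22.4°) tan(+12.134°) = 0.0886, h₀ = 1.4821 rad.
Bracket: h₀ sin ϕ sin δ + cos ϕ cos δ sin h₀ = 1.4821×-0.38107×0.21021 + 0.92455×0.97766×0.99607 = -0.118723 + 0.900343 = 0.781620.
Q̄ = (S_0/π) × [bracket] = (1361/π) × 0.781620 = 338.61 W/m².
— Configuration B (ϕ=+42.5°):
cos h₀ = −tan(+42.5°) tan(+12.134°) = -0.1970, h₀ = 1.7691 rad.
Bracket: h₀ sin ϕ sin δ + cos ϕ cos δ sin h₀ = 1.7691×0.67559×0.21021 + 0.73728×0.97766×0.98040 = 0.251240 + 0.706681 = 0.957921.
Q̄ = (S_0/π) × [bracket] = (1361/π) × 0.957921 = 414.99 W/m².
Ratio Q̄_A / Q̄_B = 338.61 / 414.99 = 0.8159.

Q̄_A / Q̄_B ≈ 0.816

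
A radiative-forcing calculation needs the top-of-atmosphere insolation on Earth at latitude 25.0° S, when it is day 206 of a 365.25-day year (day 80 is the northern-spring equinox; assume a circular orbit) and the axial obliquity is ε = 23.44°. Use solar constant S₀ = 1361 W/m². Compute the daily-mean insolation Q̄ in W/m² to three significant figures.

Q̄ ≈ 281 W/m²

Solar longitude: λ_s = 360° × (206 − 80)/365.25 = 124.189°.
sin δ = sin 23.44° × sin 124.189° = 0.32905, so δ = +19.211°.
cos H₀ = −tan(-25.0°) tan(+19.211°) = 0.1625, H₀ = 1.4076 rad.
Bracket: H₀ sin φ sin δ + cos φ cos δ sin H₀ = 1.4076×-0.42262×0.32905 + 0.90631×0.94431×0.98671 = -0.195745 + 0.844464 = 0.648719.
Q̄ = (S₀/π) × [bracket] = (1361/π) × 0.648719 = 281.0 W/m².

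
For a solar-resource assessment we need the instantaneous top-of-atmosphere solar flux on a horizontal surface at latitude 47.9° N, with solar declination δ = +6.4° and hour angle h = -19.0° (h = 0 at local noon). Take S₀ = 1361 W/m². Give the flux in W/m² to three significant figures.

970 W/m²

cos θ_z = sin φ sin δ + cos φ cos δ cos h = 0.082707 + 0.629950 = 0.712657.
Flux = S₀ · cos θ_z = 1361 × 0.712657 = 969.9 W/m².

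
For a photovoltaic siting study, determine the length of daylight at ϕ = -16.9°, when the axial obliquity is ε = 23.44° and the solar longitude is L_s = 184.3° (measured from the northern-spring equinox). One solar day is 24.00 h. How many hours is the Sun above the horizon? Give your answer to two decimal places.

Solar declination: sin δ = sin ε · sin L_s = sin 23.44° × sin 184.3° = -0.02983, so δ = -1.709°.
cos h₀ = −tan ϕ · tan δ = −tan(-16.9°) × tan(-1.709°) = -0.0091, so h₀ = 1.5799 rad = 90.52°.
Daylight = 2h₀/(2π) × 24.00 h = (1.5799/π) × 24.00 = 12.07 h.

12.07 h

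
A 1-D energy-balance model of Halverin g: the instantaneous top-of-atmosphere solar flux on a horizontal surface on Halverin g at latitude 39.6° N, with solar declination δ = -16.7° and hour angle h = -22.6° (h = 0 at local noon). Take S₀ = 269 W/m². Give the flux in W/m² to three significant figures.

cos θ_z = sin φ sin δ + cos φ cos δ cos h = -0.183170 + 0.681343 = 0.498173.
Flux = S₀ · cos θ_z = 269 × 0.498173 = 134.0 W/m².

134 W/m²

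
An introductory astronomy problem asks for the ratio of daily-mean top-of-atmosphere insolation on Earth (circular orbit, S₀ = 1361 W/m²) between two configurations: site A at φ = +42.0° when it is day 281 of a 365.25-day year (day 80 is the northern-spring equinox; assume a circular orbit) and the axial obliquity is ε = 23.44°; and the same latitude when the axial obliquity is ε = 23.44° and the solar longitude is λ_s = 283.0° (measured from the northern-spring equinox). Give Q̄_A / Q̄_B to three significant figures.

— Configuration A (φ=+42.0°):
Solar longitude: λ_s = 360° × (281 − 80)/365.25 = 198.111°.
sin δ = sin 23.44° × sin 198.111° = -0.12366, so δ = -7.103°.
cos H₀ = −tan(+42.0°) tan(-7.103°) = 0.1122, H₀ = 1.4584 rad.
Bracket: H₀ sin φ sin δ + cos φ cos δ sin H₀ = 1.4584×0.66913×-0.12366 + 0.74314×0.99233×0.99369 = -0.120675 + 0.732787 = 0.612112.
Q̄ = (S₀/π) × [bracket] = (1361/π) × 0.612112 = 265.18 W/m².
— Configuration B (φ=+42.0°):
Solar declination: sin δ = sin ε · sin λ_s = sin 23.44° × sin 283.0° = -0.38759, so δ = -22.805°.
cos H₀ = −tan(+42.0°) tan(-22.805°) = 0.3786, H₀ = 1.1825 rad.
Bracket: H₀ sin φ sin δ + cos φ cos δ sin H₀ = 1.1825×0.66913×-0.38759 + 0.74314×0.92183×0.92557 = -0.306679 + 0.634061 = 0.327382.
Q̄ = (S₀/π) × [bracket] = (1361/π) × 0.327382 = 141.83 W/m².
Ratio Q̄_A / Q̄_B = 265.18 / 141.83 = 1.870.

Q̄_A / Q̄_B ≈ 1.87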